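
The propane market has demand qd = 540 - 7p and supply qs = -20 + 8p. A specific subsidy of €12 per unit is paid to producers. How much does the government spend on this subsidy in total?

Government cost = €3881.6

Pre-subsidy: 540 - 7p = -20 + 8p gives p* = 112/3, q* = 836/3.
With the subsidy, sellers receive ps = pb + 12 for each unit, where pb is the price buyers pay.
Supply in terms of pb becomes qs = -20 + 8(pb + 12) = 76 + 8pb. Setting this equal to demand: 540 - 7pb = 76 + 8pb, so pb = 464/15.
Sellers receive ps = 464/15 + 12 = 644/15; q' = 540 − 7·(464/15) = 4852/15.
Government outlay = subsidy × quantity = 12 × 4852/15 = 3881.6.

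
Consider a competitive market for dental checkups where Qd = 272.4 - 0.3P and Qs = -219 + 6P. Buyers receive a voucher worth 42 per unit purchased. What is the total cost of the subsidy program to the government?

Pre-subsidy: 272.4 - 0.3P = -219 + 6P gives P* = 78, Q* = 249.
With the rebate, buyers effectively pay Pb = Ps − 42, where Ps is the price sellers receive.
Demand in terms of Ps becomes Qd = 272.4 − 0.3(Ps − 42) = 285 - 0.3Ps. Setting this equal to supply: 285 - 0.3Ps = -219 + 6Ps, so Ps = 80.
Buyers pay Pb = 80 − 42 = 38; Q' = -219 + 6·80 = 261.
Government outlay = subsidy × quantity = 42 × 261 = 10962.

Government cost = 10962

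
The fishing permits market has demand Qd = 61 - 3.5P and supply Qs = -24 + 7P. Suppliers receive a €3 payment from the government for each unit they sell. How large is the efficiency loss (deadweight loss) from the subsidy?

Deadweight loss = €10.5

Pre-subsidy: 61 - 3.5P = -24 + 7P gives P* = 170/21, Q* = 98/3.
With the subsidy, sellers receive Ps = Pb + 3 for each unit, where Pb is the price buyers pay.
Supply in terms of Pb becomes Qs = -24 + 7(Pb + 3) = -3 + 7Pb. Setting this equal to demand: 61 - 3.5Pb = -3 + 7Pb, so Pb = 128/21.
Sellers receive Ps = 128/21 + 3 = 191/21; Q' = 61 − 3.5·(128/21) = 119/3.
The subsidy expands output by 119/3 − 98/3 = 7 past the efficient level; on those units the gap between marginal cost and willingness to pay runs from 0 up to 3.
DWL = ½ × 3 × 7 = 10.5.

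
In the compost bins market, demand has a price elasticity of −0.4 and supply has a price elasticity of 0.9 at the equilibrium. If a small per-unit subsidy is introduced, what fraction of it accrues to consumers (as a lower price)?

For a small subsidy around the equilibrium, the benefit split depends on the relative slopes, which at a point are proportional to the elasticities.
Buyer share = εs/(εs + |εd|) = 0.9/(0.9 + 0.4) = 9/13; seller share = |εd|/(εs + |εd|) = 4/13.

Consumer share = 9/13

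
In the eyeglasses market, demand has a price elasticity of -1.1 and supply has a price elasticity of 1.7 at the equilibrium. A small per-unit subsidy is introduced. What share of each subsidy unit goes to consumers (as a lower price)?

Consumer share = 17/28

For a small subsidy around the equilibrium, the benefit split depends on the relative slopes, which at a point are proportional to the elasticities.
Buyer share = εs/(εs + |εd|) = 1.7/(1.7 + 1.1) = 17/28; seller share = |εd|/(εs + |εd|) = 11/28.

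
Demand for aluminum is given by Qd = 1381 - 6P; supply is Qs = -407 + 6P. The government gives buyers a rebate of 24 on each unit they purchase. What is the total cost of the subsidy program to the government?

Government cost = 13416

Pre-subsidy: 1381 - 6P = -407 + 6P gives P* = 149, Q* = 487.
With the rebate, buyers effectively pay Pb = Ps − 24, where Ps is the price sellers receive.
Demand in terms of Ps becomes Qd = 1381 − 6(Ps − 24) = 1525 - 6Ps. Setting this equal to supply: 1525 - 6Ps = -407 + 6Ps, so Ps = 161.
Buyers pay Pb = 161 − 24 = 137; Q' = -407 + 6·161 = 559.
Government outlay = subsidy × quantity = 24 × 559 = 13416.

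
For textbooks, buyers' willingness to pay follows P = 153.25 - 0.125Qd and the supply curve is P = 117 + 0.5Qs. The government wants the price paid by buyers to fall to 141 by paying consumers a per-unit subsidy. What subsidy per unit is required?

At a buyer price of 141, quantity demanded is 1226 − 8·141 = 98.
Sellers supply 98 only when they receive Ps = 117 + 0.5·98 = 166.
s = Ps − Pb = 166 − 141 = 25.

Required subsidy s = 25 per unit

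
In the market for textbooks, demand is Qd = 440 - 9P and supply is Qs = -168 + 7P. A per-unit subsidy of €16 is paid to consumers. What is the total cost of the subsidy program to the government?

Pre-subsidy: 440 - 9P = -168 + 7P gives P* = 38, Q* = 98.
With the rebate, buyers effectively pay Pb = Ps − 16, where Ps is the price sellers receive.
Demand in terms of Ps becomes Qd = 440 − 9(Ps − 16) = 584 - 9Ps. Setting this equal to supply: 584 - 9Ps = -168 + 7Ps, so Ps = 47.
Buyers pay Pb = 47 − 16 = 31; Q' = -168 + 7·47 = 161.
Government outlay = subsidy × quantity = 16 × 161 = 2576.

Government cost = €2576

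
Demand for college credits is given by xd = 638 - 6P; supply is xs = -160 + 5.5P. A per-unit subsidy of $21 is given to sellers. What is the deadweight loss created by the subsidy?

Deadweight loss = 14553/23

Pre-subsidy: 638 - 6P = -160 + 5.5P gives P* = 1596/23, x* = 5098/23.
With the subsidy, sellers receive Ps = Pb + 21 for each unit, where Pb is the price buyers pay.
Supply in terms of Pb becomes xs = -160 + 5.5(Pb + 21) = -44.5 + 5.5Pb. Setting this equal to demand: 638 - 6Pb = -44.5 + 5.5Pb, so Pb = 1365/23.
Sellers receive Ps = 1365/23 + 21 = 1848/23; x' = 638 − 6·(1365/23) = 6484/23.
The subsidy expands output by 6484/23 − 5098/23 = 1386/23 past the efficient level; on those units the gap between marginal cost and willingness to pay runs from 0 up to 21.
DWL = ½ × 21 × 1386/23 = 14553/23.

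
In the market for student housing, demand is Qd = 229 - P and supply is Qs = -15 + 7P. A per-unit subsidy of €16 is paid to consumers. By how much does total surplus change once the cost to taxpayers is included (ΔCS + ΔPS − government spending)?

Pre-subsidy: 229 - P = -15 + 7P gives P* = 30.5, Q* = 198.5.
With the rebate, buyers effectively pay Pb = Ps − 16, where Ps is the price sellers receive.
Demand in terms of Ps becomes Qd = 229 − 1(Ps − 16) = 245 - Ps. Setting this equal to supply: 245 - Ps = -15 + 7Ps, so Ps = 32.5.
Buyers pay Pb = 32.5 − 16 = 16.5; Q' = -15 + 7·32.5 = 212.5.
ΔCS = ½(198.5 + 212.5)(30.5 − 16.5) = 2877; ΔPS = ½(198.5 + 212.5)(32.5 − 30.5) = 411.
Government spending = 16 × 212.5 = 3400.
Net change = 2877 + 411 − 3400 = -112. The loss equals the DWL triangle ½·16·14.

Net change in total surplus = -€112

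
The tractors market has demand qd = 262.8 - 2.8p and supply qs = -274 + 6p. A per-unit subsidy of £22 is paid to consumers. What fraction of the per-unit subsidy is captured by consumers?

Consumer share = 15/22

Pre-subsidy: 262.8 - 2.8p = -274 + 6p gives p* = 61, q* = 92.
With the rebate, buyers effectively pay pb = ps − 22, where ps is the price sellers receive.
Demand in terms of ps becomes qd = 262.8 − 2.8(ps − 22) = 324.4 - 2.8ps. Setting this equal to supply: 324.4 - 2.8ps = -274 + 6ps, so ps = 68.
Buyers pay pb = 68 − 22 = 46; q' = -274 + 6·68 = 134.
Buyers' price falls by p* − pb = 61 − 46 = 15; sellers' price rises by ps − p* = 68 − 61 = 7.
So consumers capture 15/22 = 15/22 of each unit of subsidy.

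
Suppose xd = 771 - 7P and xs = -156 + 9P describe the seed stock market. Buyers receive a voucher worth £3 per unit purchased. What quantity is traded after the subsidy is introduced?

Pre-subsidy: 771 - 7P = -156 + 9P gives P* = 57.9375, x* = 365.4375.
With the rebate, buyers effectively pay Pb = Ps − 3, where Ps is the price sellers receive.
Demand in terms of Ps becomes xd = 771 − 7(Ps − 3) = 792 - 7Ps. Setting this equal to supply: 792 - 7Ps = -156 + 9Ps, so Ps = 59.25.
Buyers pay Pb = 59.25 − 3 = 56.25; x' = -156 + 9·59.25 = 377.25.

x' = 377.25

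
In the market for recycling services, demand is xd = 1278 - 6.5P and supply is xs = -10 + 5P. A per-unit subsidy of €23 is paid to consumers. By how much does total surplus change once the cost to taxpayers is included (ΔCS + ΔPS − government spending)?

Pre-subsidy: 1278 - 6.5P = -10 + 5P gives P* = 112, x* = 550.
With the rebate, buyers effectively pay Pb = Ps − 23, where Ps is the price sellers receive.
Demand in terms of Ps becomes xd = 1278 − 6.5(Ps − 23) = 1427.5 - 6.5Ps. Setting this equal to supply: 1427.5 - 6.5Ps = -10 + 5Ps, so Ps = 125.
Buyers pay Pb = 125 − 23 = 102; x' = -10 + 5·125 = 615.
ΔCS = ½(550 + 615)(112 − 102) = 5825; ΔPS = ½(550 + 615)(125 − 112) = 7572.5.
Government spending = 23 × 615 = 14145.
Net change = 5825 + 7572.5 − 14145 = -747.5. The loss equals the DWL triangle ½·23·65.

Net change in total surplus = -€747.5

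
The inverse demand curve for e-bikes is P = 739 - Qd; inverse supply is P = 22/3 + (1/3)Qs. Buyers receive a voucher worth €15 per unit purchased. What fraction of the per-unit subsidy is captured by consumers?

Consumer share = 0.75

Pre-subsidy: 739 - Q = 22/3 + (1/3)Q gives Q* = 548.75 and P* = 190.25.
With the rebate, buyers effectively pay Pb = Ps − 15, where Ps is the price sellers receive.
On the curves, Pb = 739 - Q and Ps = 22/3 + (1/3)Q; the wedge Ps − Pb = 15 gives 22/3 + (1/3)Q − (739 - Q) = 15, so Q' = 560.
Then Pb = 739 − 1·560 = 179 and Ps = 22/3 + (1/3)·560 = 194.
Buyers' price falls by P* − Pb = 190.25 − 179 = 11.25; sellers' price rises by Ps − P* = 194 − 190.25 = 3.75.
So consumers capture 11.25/15 = 0.75 of each unit of subsidy.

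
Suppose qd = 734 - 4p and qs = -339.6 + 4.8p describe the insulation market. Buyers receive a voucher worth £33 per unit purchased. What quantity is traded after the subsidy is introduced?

Pre-subsidy: 734 - 4p = -339.6 + 4.8p gives p* = 122, q* = 246.
With the rebate, buyers effectively pay pb = ps − 33, where ps is the price sellers receive.
Demand in terms of ps becomes qd = 734 − 4(ps − 33) = 866 - 4ps. Setting this equal to supply: 866 - 4ps = -339.6 + 4.8ps, so ps = 137.
Buyers pay pb = 137 − 33 = 104; q' = -339.6 + 4.8·137 = 318.

q' = 318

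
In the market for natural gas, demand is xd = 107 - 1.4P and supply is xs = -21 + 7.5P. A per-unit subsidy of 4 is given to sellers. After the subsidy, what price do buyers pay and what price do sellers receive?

Pre-subsidy: 107 - 1.4P = -21 + 7.5P gives P* = 1280/89, x* = 7731/89.
With the subsidy, sellers receive Ps = Pb + 4 for each unit, where Pb is the price buyers pay.
Supply in terms of Pb becomes xs = -21 + 7.5(Pb + 4) = 9 + 7.5Pb. Setting this equal to demand: 107 - 1.4Pb = 9 + 7.5Pb, so Pb = 980/89.
Sellers receive Ps = 980/89 + 4 = 1336/89; x' = 107 − 1.4·(980/89) = 8151/89.

Buyers pay 980/89; sellers receive 1336/89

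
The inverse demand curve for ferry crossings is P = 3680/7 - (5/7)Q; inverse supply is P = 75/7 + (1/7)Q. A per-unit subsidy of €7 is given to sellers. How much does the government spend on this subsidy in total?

Pre-subsidy: 3680/7 - (5/7)Q = 75/7 + (1/7)Q gives Q* = 3605/6 and P* = 4055/42.
With the subsidy, sellers receive Ps = Pb + 7 for each unit, where Pb is the price buyers pay.
On the curves, Pb = 3680/7 - (5/7)Q and Ps = 75/7 + (1/7)Q; the wedge Ps − Pb = 7 gives 75/7 + (1/7)Q − (3680/7 - (5/7)Q) = 7, so Q' = 609.
Then Pb = 3680/7 − (5/7)·609 = 635/7 and Ps = 75/7 + (1/7)·609 = 684/7.
Government outlay = subsidy × quantity = 7 × 609 = 4263.

Government cost = €4263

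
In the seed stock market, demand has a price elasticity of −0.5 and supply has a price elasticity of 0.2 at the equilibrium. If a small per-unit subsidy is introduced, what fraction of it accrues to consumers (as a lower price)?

For a small subsidy around the equilibrium, the benefit split depends on the relative slopes, which at a point are proportional to the elasticities.
Buyer share = εs/(εs + |εd|) = 0.2/(0.2 + 0.5) = 2/7; seller share = |εd|/(εs + |εd|) = 5/7.

Consumer share = 2/7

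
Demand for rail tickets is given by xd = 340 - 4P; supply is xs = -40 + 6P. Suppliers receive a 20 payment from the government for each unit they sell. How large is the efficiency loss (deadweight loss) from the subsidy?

Deadweight loss = 480

Pre-subsidy: 340 - 4P = -40 + 6P gives P* = 38, x* = 188.
With the subsidy, sellers receive Ps = Pb + 20 for each unit, where Pb is the price buyers pay.
Supply in terms of Pb becomes xs = -40 + 6(Pb + 20) = 80 + 6Pb. Setting this equal to demand: 340 - 4Pb = 80 + 6Pb, so Pb = 26.
Sellers receive Ps = 26 + 20 = 46; x' = 340 − 4·26 = 236.
The subsidy expands output by 236 − 188 = 48 past the efficient level; on those units the gap between marginal cost and willingness to pay runs from 0 up to 20.
DWL = ½ × 20 × 48 = 480.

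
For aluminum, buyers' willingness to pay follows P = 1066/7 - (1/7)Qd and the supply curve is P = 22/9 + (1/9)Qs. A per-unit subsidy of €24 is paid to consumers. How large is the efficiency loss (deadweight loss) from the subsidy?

Deadweight loss = €1134

Pre-subsidy: 1066/7 - (1/7)Q = 22/9 + (1/9)Q gives Q* = 590 and P* = 68.
With the rebate, buyers effectively pay Pb = Ps − 24, where Ps is the price sellers receive.
On the curves, Pb = 1066/7 - (1/7)Q and Ps = 22/9 + (1/9)Q; the wedge Ps − Pb = 24 gives 22/9 + (1/9)Q − (1066/7 - (1/7)Q) = 24, so Q' = 684.5.
Then Pb = 1066/7 − (1/7)·684.5 = 54.5 and Ps = 22/9 + (1/9)·684.5 = 78.5.
The subsidy expands output by 684.5 − 590 = 94.5 past the efficient level; on those units the gap between marginal cost and willingness to pay runs from 0 up to 24.
DWL = ½ × 24 × 94.5 = 1134.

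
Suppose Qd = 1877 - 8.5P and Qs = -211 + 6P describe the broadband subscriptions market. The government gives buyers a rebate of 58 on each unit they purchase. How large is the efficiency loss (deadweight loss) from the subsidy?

Pre-subsidy: 1877 - 8.5P = -211 + 6P gives P* = 144, Q* = 653.
With the rebate, buyers effectively pay Pb = Ps − 58, where Ps is the price sellers receive.
Demand in terms of Ps becomes Qd = 1877 − 8.5(Ps − 58) = 2370 - 8.5Ps. Setting this equal to supply: 2370 - 8.5Ps = -211 + 6Ps, so Ps = 178.
Buyers pay Pb = 178 − 58 = 120; Q' = -211 + 6·178 = 857.
The subsidy expands output by 857 − 653 = 204 past the efficient level; on those units the gap between marginal cost and willingness to pay runs from 0 up to 58.
DWL = ½ × 58 × 204 = 5916.

Deadweight loss = 5916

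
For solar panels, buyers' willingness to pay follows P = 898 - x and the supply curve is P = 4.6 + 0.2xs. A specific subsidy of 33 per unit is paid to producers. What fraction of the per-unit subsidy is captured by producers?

Pre-subsidy: 898 - x = 4.6 + 0.2x gives x* = 744.5 and P* = 153.5.
With the subsidy, sellers receive Ps = Pb + 33 for each unit, where Pb is the price buyers pay.
On the curves, Pb = 898 - x and Ps = 4.6 + 0.2x; the wedge Ps − Pb = 33 gives 4.6 + 0.2x − (898 - x) = 33, so x' = 772.
Then Pb = 898 − 1·772 = 126 and Ps = 4.6 + 0.2·772 = 159.
Buyers' price falls by P* − Pb = 153.5 − 126 = 27.5; sellers' price rises by Ps − P* = 159 − 153.5 = 5.5.
So producers capture 5.5/33 = 1/6 of each unit of subsidy.

Producer share = 1/6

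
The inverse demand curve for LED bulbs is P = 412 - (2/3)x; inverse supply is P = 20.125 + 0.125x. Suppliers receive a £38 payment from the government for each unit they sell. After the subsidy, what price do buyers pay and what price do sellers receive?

Pre-subsidy: 412 - (2/3)x = 20.125 + 0.125x gives x* = 495 and P* = 82.
With the subsidy, sellers receive Ps = Pb + 38 for each unit, where Pb is the price buyers pay.
On the curves, Pb = 412 - (2/3)x and Ps = 20.125 + 0.125x; the wedge Ps − Pb = 38 gives 20.125 + 0.125x − (412 - (2/3)x) = 38, so x' = 543.
Then Pb = 412 − (2/3)·543 = 50 and Ps = 20.125 + 0.125·543 = 88.

Buyers pay £50; sellers receive £88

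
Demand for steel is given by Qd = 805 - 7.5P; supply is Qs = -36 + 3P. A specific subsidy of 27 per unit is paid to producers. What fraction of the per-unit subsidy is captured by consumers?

Pre-subsidy: 805 - 7.5P = -36 + 3P gives P* = 1682/21, Q* = 1430/7.
With the subsidy, sellers receive Ps = Pb + 27 for each unit, where Pb is the price buyers pay.
Supply in terms of Pb becomes Qs = -36 + 3(Pb + 27) = 45 + 3Pb. Setting this equal to demand: 805 - 7.5Pb = 45 + 3Pb, so Pb = 1520/21.
Sellers receive Ps = 1520/21 + 27 = 2087/21; Q' = 805 − 7.5·(1520/21) = 1835/7.
Buyers' price falls by P* − Pb = 1682/21 − 1520/21 = 54/7; sellers' price rises by Ps − P* = 2087/21 − 1682/21 = 135/7.
So consumers capture (54/7)/27 = 2/7 of each unit of subsidy.

Consumer share = 2/7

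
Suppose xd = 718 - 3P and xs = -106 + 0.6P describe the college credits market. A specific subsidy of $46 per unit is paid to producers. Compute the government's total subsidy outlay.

Pre-subsidy: 718 - 3P = -106 + 0.6P gives P* = 2060/9, x* = 94/3.
With the subsidy, sellers receive Ps = Pb + 46 for each unit, where Pb is the price buyers pay.
Supply in terms of Pb becomes xs = -106 + 0.6(Pb + 46) = -78.4 + 0.6Pb. Setting this equal to demand: 718 - 3Pb = -78.4 + 0.6Pb, so Pb = 1991/9.
Sellers receive Ps = 1991/9 + 46 = 2405/9; x' = 718 − 3·(1991/9) = 163/3.
Government outlay = subsidy × quantity = 46 × 163/3 = 7498/3.

Government cost = 7498/3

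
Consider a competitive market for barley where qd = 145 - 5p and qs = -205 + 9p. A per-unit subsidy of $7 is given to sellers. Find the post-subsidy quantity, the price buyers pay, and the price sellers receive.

Pre-subsidy: 145 - 5p = -205 + 9p gives p* = 25, q* = 20.
With the subsidy, sellers receive ps = pb + 7 for each unit, where pb is the price buyers pay.
Supply in terms of pb becomes qs = -205 + 9(pb + 7) = -142 + 9pb. Setting this equal to demand: 145 - 5pb = -142 + 9pb, so pb = 20.5.
Sellers receive ps = 20.5 + 7 = 27.5; q' = 145 − 5·20.5 = 42.5.

q' = 42.5; buyers pay $20.5; sellers receive $27.5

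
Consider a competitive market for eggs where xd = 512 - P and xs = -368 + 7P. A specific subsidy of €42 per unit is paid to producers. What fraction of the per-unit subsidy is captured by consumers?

Consumer share = 0.875

Pre-subsidy: 512 - P = -368 + 7P gives P* = 110, x* = 402.
With the subsidy, sellers receive Ps = Pb + 42 for each unit, where Pb is the price buyers pay.
Supply in terms of Pb becomes xs = -368 + 7(Pb + 42) = -74 + 7Pb. Setting this equal to demand: 512 - Pb = -74 + 7Pb, so Pb = 73.25.
Sellers receive Ps = 73.25 + 42 = 115.25; x' = 512 − 1·73.25 = 438.75.
Buyers' price falls by P* − Pb = 110 − 73.25 = 36.75; sellers' price rises by Ps − P* = 115.25 − 110 = 5.25.
So consumers capture 36.75/42 = 0.875 of each unit of subsidy.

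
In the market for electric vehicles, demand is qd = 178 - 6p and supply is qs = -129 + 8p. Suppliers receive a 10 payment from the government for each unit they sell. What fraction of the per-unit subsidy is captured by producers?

Pre-subsidy: 178 - 6p = -129 + 8p gives p* = 307/14, q* = 325/7.
With the subsidy, sellers receive ps = pb + 10 for each unit, where pb is the price buyers pay.
Supply in terms of pb becomes qs = -129 + 8(pb + 10) = -49 + 8pb. Setting this equal to demand: 178 - 6pb = -49 + 8pb, so pb = 227/14.
Sellers receive ps = 227/14 + 10 = 367/14; q' = 178 − 6·(227/14) = 565/7.
Buyers' price falls by p* − pb = 307/14 − 227/14 = 40/7; sellers' price rises by ps − p* = 367/14 − 307/14 = 30/7.
So producers capture (30/7)/10 = 3/7 of each unit of subsidy.

Producer share = 3/7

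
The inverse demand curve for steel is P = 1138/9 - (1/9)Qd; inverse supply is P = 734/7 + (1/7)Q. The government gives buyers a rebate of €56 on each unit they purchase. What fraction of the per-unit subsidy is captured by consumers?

Consumer share = 0.4375

Pre-subsidy: 1138/9 - (1/9)Q = 734/7 + (1/7)Q gives Q* = 85 and P* = 117.
With the rebate, buyers effectively pay Pb = Ps − 56, where Ps is the price sellers receive.
On the curves, Pb = 1138/9 - (1/9)Q and Ps = 734/7 + (1/7)Q; the wedge Ps − Pb = 56 gives 734/7 + (1/7)Q − (1138/9 - (1/9)Q) = 56, so Q' = 305.5.
Then Pb = 1138/9 − (1/9)·305.5 = 92.5 and Ps = 734/7 + (1/7)·305.5 = 148.5.
Buyers' price falls by P* − Pb = 117 − 92.5 = 24.5; sellers' price rises by Ps − P* = 148.5 − 117 = 31.5.
So consumers capture 24.5/56 = 0.4375 of each unit of subsidy.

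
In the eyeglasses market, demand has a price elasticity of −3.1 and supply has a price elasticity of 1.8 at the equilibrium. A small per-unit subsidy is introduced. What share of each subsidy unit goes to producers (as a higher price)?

Producer share = 31/49

For a small subsidy around the equilibrium, the benefit split depends on the relative slopes, which at a point are proportional to the elasticities.
Buyer share = εs/(εs + |εd|) = 1.8/(1.8 + 3.1) = 18/49; seller share = |εd|/(εs + |εd|) = 31/49.
So producers capture 31/49 of the subsidy.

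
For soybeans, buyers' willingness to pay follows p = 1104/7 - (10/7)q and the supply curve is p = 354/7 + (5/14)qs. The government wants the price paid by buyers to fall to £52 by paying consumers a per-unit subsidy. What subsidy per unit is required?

Required subsidy s = £25 per unit

At a buyer price of 52, quantity demanded is 110.4 − 0.7·52 = 74.
Sellers supply 74 only when they receive ps = 354/7 + (5/14)·74 = 77.
s = ps − pb = 77 − 52 = 25.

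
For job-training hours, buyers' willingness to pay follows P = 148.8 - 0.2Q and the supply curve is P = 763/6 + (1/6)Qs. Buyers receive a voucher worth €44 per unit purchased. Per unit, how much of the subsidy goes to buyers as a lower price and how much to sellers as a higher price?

Buyers gain €24 per unit; sellers gain €20 per unit

Pre-subsidy: 148.8 - 0.2Q = 763/6 + (1/6)Q gives Q* = 59 and P* = 137.
With the rebate, buyers effectively pay Pb = Ps − 44, where Ps is the price sellers receive.
On the curves, Pb = 148.8 - 0.2Q and Ps = 763/6 + (1/6)Q; the wedge Ps − Pb = 44 gives 763/6 + (1/6)Q − (148.8 - 0.2Q) = 44, so Q' = 179.
Then Pb = 148.8 − 0.2·179 = 113 and Ps = 763/6 + (1/6)·179 = 157.
Buyers' price falls by P* − Pb = 137 − 113 = 24; sellers' price rises by Ps − P* = 157 − 137 = 20.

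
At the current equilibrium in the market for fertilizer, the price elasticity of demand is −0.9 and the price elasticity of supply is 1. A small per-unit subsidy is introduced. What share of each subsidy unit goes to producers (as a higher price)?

Producer share = 9/19

For a small subsidy around the equilibrium, the benefit split depends on the relative slopes, which at a point are proportional to the elasticities.
Buyer share = εs/(εs + |εd|) = 1/(1 + 0.9) = 10/19; seller share = |εd|/(εs + |εd|) = 9/19.
So producers capture 9/19 of the subsidy.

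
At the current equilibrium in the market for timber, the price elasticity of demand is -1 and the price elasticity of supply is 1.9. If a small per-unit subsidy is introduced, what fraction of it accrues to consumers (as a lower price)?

For a small subsidy around the equilibrium, the benefit split depends on the relative slopes, which at a point are proportional to the elasticities.
Buyer share = εs/(εs + |εd|) = 1.9/(1.9 + 1) = 19/29; seller share = |εd|/(εs + |εd|) = 10/29.

Consumer share = 19/29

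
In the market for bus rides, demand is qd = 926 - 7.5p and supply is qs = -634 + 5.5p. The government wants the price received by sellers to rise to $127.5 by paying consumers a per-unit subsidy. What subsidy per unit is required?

At a seller price of 127.5, quantity supplied is -634 + 5.5·127.5 = 67.25.
Buyers absorb 67.25 only when they pay pb with 926 − 7.5·pb = 67.25, i.e. pb = 114.5.
s = ps − pb = 127.5 − 114.5 = 13.

Required subsidy s = $13 per unit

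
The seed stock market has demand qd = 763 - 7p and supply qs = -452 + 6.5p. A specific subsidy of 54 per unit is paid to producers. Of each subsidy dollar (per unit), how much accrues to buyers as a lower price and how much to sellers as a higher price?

Buyers gain 26 per unit; sellers gain 28 per unit

Pre-subsidy: 763 - 7p = -452 + 6.5p gives p* = 90, q* = 133.
With the subsidy, sellers receive ps = pb + 54 for each unit, where pb is the price buyers pay.
Supply in terms of pb becomes qs = -452 + 6.5(pb + 54) = -101 + 6.5pb. Setting this equal to demand: 763 - 7pb = -101 + 6.5pb, so pb = 64.
Sellers receive ps = 64 + 54 = 118; q' = 763 − 7·64 = 315.
Buyers' price falls by p* − pb = 90 − 64 = 26; sellers' price rises by ps − p* = 118 − 90 = 28.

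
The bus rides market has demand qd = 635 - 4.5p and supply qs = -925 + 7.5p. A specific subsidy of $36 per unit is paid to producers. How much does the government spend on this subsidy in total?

Government cost = $5445

Pre-subsidy: 635 - 4.5p = -925 + 7.5p gives p* = 130, q* = 50.
With the subsidy, sellers receive ps = pb + 36 for each unit, where pb is the price buyers pay.
Supply in terms of pb becomes qs = -925 + 7.5(pb + 36) = -655 + 7.5pb. Setting this equal to demand: 635 - 4.5pb = -655 + 7.5pb, so pb = 107.5.
Sellers receive ps = 107.5 + 36 = 143.5; q' = 635 − 4.5·107.5 = 151.25.
Government outlay = subsidy × quantity = 36 × 151.25 = 5445.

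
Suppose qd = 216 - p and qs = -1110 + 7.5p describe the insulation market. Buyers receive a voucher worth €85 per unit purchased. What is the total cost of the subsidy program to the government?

Pre-subsidy: 216 - p = -1110 + 7.5p gives p* = 156, q* = 60.
With the rebate, buyers effectively pay pb = ps − 85, where ps is the price sellers receive.
Demand in terms of ps becomes qd = 216 − 1(ps − 85) = 301 - ps. Setting this equal to supply: 301 - ps = -1110 + 7.5ps, so ps = 166.
Buyers pay pb = 166 − 85 = 81; q' = -1110 + 7.5·166 = 135.
Government outlay = subsidy × quantity = 85 × 135 = 11475.

Government cost = €11475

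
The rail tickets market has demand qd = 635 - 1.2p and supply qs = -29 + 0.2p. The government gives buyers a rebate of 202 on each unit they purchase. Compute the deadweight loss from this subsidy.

Deadweight loss = 122412/35

Pre-subsidy: 635 - 1.2p = -29 + 0.2p gives p* = 3320/7, q* = 461/7.
With the rebate, buyers effectively pay pb = ps − 202, where ps is the price sellers receive.
Demand in terms of ps becomes qd = 635 − 1.2(ps − 202) = 877.4 - 1.2ps. Setting this equal to supply: 877.4 - 1.2ps = -29 + 0.2ps, so ps = 4532/7.
Buyers pay pb = 4532/7 − 202 = 3118/7; q' = -29 + 0.2·(4532/7) = 3517/35.
The subsidy expands output by 3517/35 − 461/7 = 1212/35 past the efficient level; on those units the gap between marginal cost and willingness to pay runs from 0 up to 202.
DWL = ½ × 202 × 1212/35 = 122412/35.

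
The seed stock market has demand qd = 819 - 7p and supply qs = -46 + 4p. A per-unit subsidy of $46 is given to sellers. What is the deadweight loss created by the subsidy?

Deadweight loss = 29624/11

Pre-subsidy: 819 - 7p = -46 + 4p gives p* = 865/11, q* = 2954/11.
With the subsidy, sellers receive ps = pb + 46 for each unit, where pb is the price buyers pay.
Supply in terms of pb becomes qs = -46 + 4(pb + 46) = 138 + 4pb. Setting this equal to demand: 819 - 7pb = 138 + 4pb, so pb = 681/11.
Sellers receive ps = 681/11 + 46 = 1187/11; q' = 819 − 7·(681/11) = 4242/11.
The subsidy expands output by 4242/11 − 2954/11 = 1288/11 past the efficient level; on those units the gap between marginal cost and willingness to pay runs from 0 up to 46.
DWL = ½ × 46 × 1288/11 = 29624/11.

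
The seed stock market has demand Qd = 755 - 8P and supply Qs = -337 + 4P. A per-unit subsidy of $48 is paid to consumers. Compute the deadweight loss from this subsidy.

Deadweight loss = $3072

Pre-subsidy: 755 - 8P = -337 + 4P gives P* = 91, Q* = 27.
With the rebate, buyers effectively pay Pb = Ps − 48, where Ps is the price sellers receive.
Demand in terms of Ps becomes Qd = 755 − 8(Ps − 48) = 1139 - 8Ps. Setting this equal to supply: 1139 - 8Ps = -337 + 4Ps, so Ps = 123.
Buyers pay Pb = 123 − 48 = 75; Q' = -337 + 4·123 = 155.
The subsidy expands output by 155 − 27 = 128 past the efficient level; on those units the gap between marginal cost and willingness to pay runs from 0 up to 48.
DWL = ½ × 48 × 128 = 3072.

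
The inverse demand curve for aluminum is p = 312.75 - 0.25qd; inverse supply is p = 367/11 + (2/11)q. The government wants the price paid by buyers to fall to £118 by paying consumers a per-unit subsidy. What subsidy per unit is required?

At a buyer price of 118, quantity demanded is 1251 − 4·118 = 779.
Sellers supply 779 only when they receive ps = 367/11 + (2/11)·779 = 175.
s = ps − pb = 175 − 118 = 57.

Required subsidy s = £57 per unit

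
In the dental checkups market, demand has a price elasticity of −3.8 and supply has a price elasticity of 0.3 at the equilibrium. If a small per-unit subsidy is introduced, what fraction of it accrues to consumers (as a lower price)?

Consumer share = 3/41

For a small subsidy around the equilibrium, the benefit split depends on the relative slopes, which at a point are proportional to the elasticities.
Buyer share = εs/(εs + |εd|) = 0.3/(0.3 + 3.8) = 3/41; seller share = |εd|/(εs + |εd|) = 38/41.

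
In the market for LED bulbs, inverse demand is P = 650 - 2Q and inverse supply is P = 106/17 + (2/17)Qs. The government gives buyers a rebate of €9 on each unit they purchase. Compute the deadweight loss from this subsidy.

Pre-subsidy: 650 - 2Q = 106/17 + (2/17)Q gives Q* = 304 and P* = 42.
With the rebate, buyers effectively pay Pb = Ps − 9, where Ps is the price sellers receive.
On the curves, Pb = 650 - 2Q and Ps = 106/17 + (2/17)Q; the wedge Ps − Pb = 9 gives 106/17 + (2/17)Q − (650 - 2Q) = 9, so Q' = 308.25.
Then Pb = 650 − 2·308.25 = 33.5 and Ps = 106/17 + (2/17)·308.25 = 42.5.
The subsidy expands output by 308.25 − 304 = 4.25 past the efficient level; on those units the gap between marginal cost and willingness to pay runs from 0 up to 9.
DWL = ½ × 9 × 4.25 = 19.125.

Deadweight loss = €19.125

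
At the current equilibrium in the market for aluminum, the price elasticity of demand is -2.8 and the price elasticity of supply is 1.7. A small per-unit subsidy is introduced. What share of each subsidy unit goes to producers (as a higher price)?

Producer share = 28/45

For a small subsidy around the equilibrium, the benefit split depends on the relative slopes, which at a point are proportional to the elasticities.
Buyer share = εs/(εs + |εd|) = 1.7/(1.7 + 2.8) = 17/45; seller share = |εd|/(εs + |εd|) = 28/45.
So producers capture 28/45 of the subsidy.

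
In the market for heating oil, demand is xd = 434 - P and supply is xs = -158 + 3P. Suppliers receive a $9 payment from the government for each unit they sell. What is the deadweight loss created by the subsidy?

Deadweight loss = $30.375

Pre-subsidy: 434 - P = -158 + 3P gives P* = 148, x* = 286.
With the subsidy, sellers receive Ps = Pb + 9 for each unit, where Pb is the price buyers pay.
Supply in terms of Pb becomes xs = -158 + 3(Pb + 9) = -131 + 3Pb. Setting this equal to demand: 434 - Pb = -131 + 3Pb, so Pb = 141.25.
Sellers receive Ps = 141.25 + 9 = 150.25; x' = 434 − 1·141.25 = 292.75.
The subsidy expands output by 292.75 − 286 = 6.75 past the efficient level; on those units the gap between marginal cost and willingness to pay runs from 0 up to 9.
DWL = ½ × 9 × 6.75 = 30.375.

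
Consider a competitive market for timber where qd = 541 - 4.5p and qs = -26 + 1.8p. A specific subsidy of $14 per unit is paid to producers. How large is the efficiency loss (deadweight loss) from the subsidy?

Pre-subsidy: 541 - 4.5p = -26 + 1.8p gives p* = 90, q* = 136.
With the subsidy, sellers receive ps = pb + 14 for each unit, where pb is the price buyers pay.
Supply in terms of pb becomes qs = -26 + 1.8(pb + 14) = -0.8 + 1.8pb. Setting this equal to demand: 541 - 4.5pb = -0.8 + 1.8pb, so pb = 86.
Sellers receive ps = 86 + 14 = 100; q' = 541 − 4.5·86 = 154.
The subsidy expands output by 154 − 136 = 18 past the efficient level; on those units the gap between marginal cost and willingness to pay runs from 0 up to 14.
DWL = ½ × 14 × 18 = 126.

Deadweight loss = $126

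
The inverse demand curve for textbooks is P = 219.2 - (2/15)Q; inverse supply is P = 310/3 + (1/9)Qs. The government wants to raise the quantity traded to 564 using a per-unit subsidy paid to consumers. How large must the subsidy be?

At Q = 564, from the demand curve buyers pay Pb = 219.2 − (2/15)·564 = 144; from the supply curve sellers need Ps = 310/3 + (1/9)·564 = 166.
The subsidy must fill the gap: s = Ps − Pb = 166 − 144 = 22.

Required subsidy s = 22 per unit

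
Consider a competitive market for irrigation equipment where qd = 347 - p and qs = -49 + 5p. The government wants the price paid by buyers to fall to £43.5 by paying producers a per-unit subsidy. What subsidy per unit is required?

At a buyer price of 43.5, quantity demanded is 347 − 1·43.5 = 303.5.
Sellers supply 303.5 only when they receive ps with -49 + 5·ps = 303.5, i.e. ps = 70.5.
s = ps − pb = 70.5 − 43.5 = 27.

Required subsidy s = £27 per unit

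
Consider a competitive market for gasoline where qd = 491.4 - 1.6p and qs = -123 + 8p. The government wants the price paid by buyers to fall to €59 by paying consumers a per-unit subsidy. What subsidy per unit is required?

Required subsidy s = €6 per unit

At a buyer price of 59, quantity demanded is 491.4 − 1.6·59 = 397.
Sellers supply 397 only when they receive ps with -123 + 8·ps = 397, i.e. ps = 65.
s = ps − pb = 65 − 59 = 6.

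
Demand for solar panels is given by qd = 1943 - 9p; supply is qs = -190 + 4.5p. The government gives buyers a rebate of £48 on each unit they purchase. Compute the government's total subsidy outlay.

Government cost = £31920

Pre-subsidy: 1943 - 9p = -190 + 4.5p gives p* = 158, q* = 521.
With the rebate, buyers effectively pay pb = ps − 48, where ps is the price sellers receive.
Demand in terms of ps becomes qd = 1943 − 9(ps − 48) = 2375 - 9ps. Setting this equal to supply: 2375 - 9ps = -190 + 4.5ps, so ps = 190.
Buyers pay pb = 190 − 48 = 142; q' = -190 + 4.5·190 = 665.
Government outlay = subsidy × quantity = 48 × 665 = 31920.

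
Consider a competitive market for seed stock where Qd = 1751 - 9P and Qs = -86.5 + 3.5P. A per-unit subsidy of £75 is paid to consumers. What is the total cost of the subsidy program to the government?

Government cost = £46275

Pre-subsidy: 1751 - 9P = -86.5 + 3.5P gives P* = 147, Q* = 428.
With the rebate, buyers effectively pay Pb = Ps − 75, where Ps is the price sellers receive.
Demand in terms of Ps becomes Qd = 1751 − 9(Ps − 75) = 2426 - 9Ps. Setting this equal to supply: 2426 - 9Ps = -86.5 + 3.5Ps, so Ps = 201.
Buyers pay Pb = 201 − 75 = 126; Q' = -86.5 + 3.5·201 = 617.
Government outlay = subsidy × quantity = 75 × 617 = 46275.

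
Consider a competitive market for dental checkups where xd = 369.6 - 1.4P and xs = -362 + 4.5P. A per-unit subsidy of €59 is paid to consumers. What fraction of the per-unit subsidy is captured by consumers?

Pre-subsidy: 369.6 - 1.4P = -362 + 4.5P gives P* = 124, x* = 196.
With the rebate, buyers effectively pay Pb = Ps − 59, where Ps is the price sellers receive.
Demand in terms of Ps becomes xd = 369.6 − 1.4(Ps − 59) = 452.2 - 1.4Ps. Setting this equal to supply: 452.2 - 1.4Ps = -362 + 4.5Ps, so Ps = 138.
Buyers pay Pb = 138 − 59 = 79; x' = -362 + 4.5·138 = 259.
Buyers' price falls by P* − Pb = 124 − 79 = 45; sellers' price rises by Ps − P* = 138 − 124 = 14.
So consumers capture 45/59 = 45/59 of each unit of subsidy.

Consumer share = 45/59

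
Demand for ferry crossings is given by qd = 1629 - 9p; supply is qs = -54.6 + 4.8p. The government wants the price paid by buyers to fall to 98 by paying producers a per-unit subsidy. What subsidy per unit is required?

At a buyer price of 98, quantity demanded is 1629 − 9·98 = 747.
Sellers supply 747 only when they receive ps with -54.6 + 4.8·ps = 747, i.e. ps = 167.
s = ps − pb = 167 − 98 = 69.

Required subsidy s = 69 per unit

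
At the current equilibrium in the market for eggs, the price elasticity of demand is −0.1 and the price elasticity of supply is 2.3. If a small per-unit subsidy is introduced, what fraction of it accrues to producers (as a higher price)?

Producer share = 1/24

For a small subsidy around the equilibrium, the benefit split depends on the relative slopes, which at a point are proportional to the elasticities.
Buyer share = εs/(εs + |εd|) = 2.3/(2.3 + 0.1) = 23/24; seller share = |εd|/(εs + |εd|) = 1/24.
So producers capture 1/24 of the subsidy.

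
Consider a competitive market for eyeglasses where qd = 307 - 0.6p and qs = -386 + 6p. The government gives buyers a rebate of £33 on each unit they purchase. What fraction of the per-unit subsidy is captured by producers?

Producer share = 1/11

Pre-subsidy: 307 - 0.6p = -386 + 6p gives p* = 105, q* = 244.
With the rebate, buyers effectively pay pb = ps − 33, where ps is the price sellers receive.
Demand in terms of ps becomes qd = 307 − 0.6(ps − 33) = 326.8 - 0.6ps. Setting this equal to supply: 326.8 - 0.6ps = -386 + 6ps, so ps = 108.
Buyers pay pb = 108 − 33 = 75; q' = -386 + 6·108 = 262.
Buyers' price falls by p* − pb = 105 − 75 = 30; sellers' price rises by ps − p* = 108 − 105 = 3.
So producers capture 3/33 = 1/11 of each unit of subsidy.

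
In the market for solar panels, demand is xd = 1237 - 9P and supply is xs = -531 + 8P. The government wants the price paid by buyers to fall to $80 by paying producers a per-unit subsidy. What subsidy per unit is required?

At a buyer price of 80, quantity demanded is 1237 − 9·80 = 517.
Sellers supply 517 only when they receive Ps with -531 + 8·Ps = 517, i.e. Ps = 131.
s = Ps − Pb = 131 − 80 = 51.

Required subsidy s = $51 per unit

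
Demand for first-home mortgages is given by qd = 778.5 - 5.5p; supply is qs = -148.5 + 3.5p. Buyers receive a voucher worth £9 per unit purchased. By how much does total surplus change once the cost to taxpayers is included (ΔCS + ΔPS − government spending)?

Net change in total surplus = -£86.625

Pre-subsidy: 778.5 - 5.5p = -148.5 + 3.5p gives p* = 103, q* = 212.
With the rebate, buyers effectively pay pb = ps − 9, where ps is the price sellers receive.
Demand in terms of ps becomes qd = 778.5 − 5.5(ps − 9) = 828 - 5.5ps. Setting this equal to supply: 828 - 5.5ps = -148.5 + 3.5ps, so ps = 108.5.
Buyers pay pb = 108.5 − 9 = 99.5; q' = -148.5 + 3.5·108.5 = 231.25.
ΔCS = ½(212 + 231.25)(103 − 99.5) = 775.6875; ΔPS = ½(212 + 231.25)(108.5 − 103) = 1218.9375.
Government spending = 9 × 231.25 = 2081.25.
Net change = 775.6875 + 1218.9375 − 2081.25 = -86.625. The loss equals the DWL triangle ½·9·19.25.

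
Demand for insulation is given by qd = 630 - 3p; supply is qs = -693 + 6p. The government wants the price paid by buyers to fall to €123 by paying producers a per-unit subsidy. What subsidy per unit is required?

Required subsidy s = €36 per unit

At a buyer price of 123, quantity demanded is 630 − 3·123 = 261.
Sellers supply 261 only when they receive ps with -693 + 6·ps = 261, i.e. ps = 159.
s = ps − pb = 159 − 123 = 36.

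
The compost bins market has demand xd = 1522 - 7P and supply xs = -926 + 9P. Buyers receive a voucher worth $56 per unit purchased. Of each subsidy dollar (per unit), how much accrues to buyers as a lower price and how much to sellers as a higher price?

Pre-subsidy: 1522 - 7P = -926 + 9P gives P* = 153, x* = 451.
With the rebate, buyers effectively pay Pb = Ps − 56, where Ps is the price sellers receive.
Demand in terms of Ps becomes xd = 1522 − 7(Ps − 56) = 1914 - 7Ps. Setting this equal to supply: 1914 - 7Ps = -926 + 9Ps, so Ps = 177.5.
Buyers pay Pb = 177.5 − 56 = 121.5; x' = -926 + 9·177.5 = 671.5.
Buyers' price falls by P* − Pb = 153 − 121.5 = 31.5; sellers' price rises by Ps − P* = 177.5 − 153 = 24.5.

Buyers gain $31.5 per unit; sellers gain $24.5 per unit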